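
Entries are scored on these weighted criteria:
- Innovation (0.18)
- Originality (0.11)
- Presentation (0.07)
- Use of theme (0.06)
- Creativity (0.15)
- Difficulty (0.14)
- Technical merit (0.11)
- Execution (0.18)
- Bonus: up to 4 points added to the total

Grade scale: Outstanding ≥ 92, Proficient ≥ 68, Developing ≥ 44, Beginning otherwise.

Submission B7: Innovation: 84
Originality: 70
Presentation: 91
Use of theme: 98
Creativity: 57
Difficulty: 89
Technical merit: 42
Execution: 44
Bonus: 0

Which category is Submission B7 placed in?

Proficient

Weighted total:
  Innovation 84 × 0.18 = 15.12
  Originality 70 × 0.11 = 7.7
  Presentation 91 × 0.07 = 6.37
  Use of theme 98 × 0.06 = 5.88
  Creativity 57 × 0.15 = 8.55
  Difficulty 89 × 0.14 = 12.46
  Technical merit 42 × 0.11 = 4.62
  Execution 44 × 0.18 = 7.92
Sum = 68.62
Bonus: 68.62 + 0 = 68.62
68.62 is ≥ 68 and < 92 → Proficient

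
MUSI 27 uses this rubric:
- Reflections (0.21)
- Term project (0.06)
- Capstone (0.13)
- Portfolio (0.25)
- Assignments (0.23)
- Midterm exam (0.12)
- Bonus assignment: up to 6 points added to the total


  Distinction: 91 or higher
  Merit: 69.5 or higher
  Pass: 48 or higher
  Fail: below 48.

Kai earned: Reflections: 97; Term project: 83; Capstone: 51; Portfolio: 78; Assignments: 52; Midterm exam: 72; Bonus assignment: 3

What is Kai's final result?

Merit

Weighted total:
  Reflections 97 × 0.21 = 20.37
  Term project 83 × 0.06 = 4.98
  Capstone 51 × 0.13 = 6.63
  Portfolio 78 × 0.25 = 19.5
  Assignments 52 × 0.23 = 11.96
  Midterm exam 72 × 0.12 = 8.64
Sum = 72.08
Bonus assignment: 72.08 + 3 = 75.08
75.08 is ≥ 69.5 and < 91 → Merit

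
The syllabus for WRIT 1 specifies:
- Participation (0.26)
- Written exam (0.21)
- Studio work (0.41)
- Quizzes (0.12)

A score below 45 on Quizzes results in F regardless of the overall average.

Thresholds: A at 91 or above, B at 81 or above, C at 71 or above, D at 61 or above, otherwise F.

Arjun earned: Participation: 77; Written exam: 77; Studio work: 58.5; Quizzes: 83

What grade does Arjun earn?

D

Quizzes score 83 ≥ 45: minimum met.
Weighted total:
  Participation 77 × 0.26 = 20.02
  Written exam 77 × 0.21 = 16.17
  Studio work 58.5 × 0.41 = 23.985
  Quizzes 83 × 0.12 = 9.96
Sum = 70.135
70.135 is ≥ 61 and < 71 → D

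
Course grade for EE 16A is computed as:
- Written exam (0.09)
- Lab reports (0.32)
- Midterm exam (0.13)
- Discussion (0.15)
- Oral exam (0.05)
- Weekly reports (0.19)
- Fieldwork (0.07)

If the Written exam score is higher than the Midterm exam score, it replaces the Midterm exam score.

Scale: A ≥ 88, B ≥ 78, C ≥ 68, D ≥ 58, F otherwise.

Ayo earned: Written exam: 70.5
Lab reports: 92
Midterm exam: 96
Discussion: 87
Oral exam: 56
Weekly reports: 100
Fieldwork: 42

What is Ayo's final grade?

B

Written exam (70.5) ≤ Midterm exam (96), so Midterm exam stays at 96.
Weighted total:
  Written exam 70.5 × 0.09 = 6.345
  Lab reports 92 × 0.32 = 29.44
  Midterm exam 96 × 0.13 = 12.48
  Discussion 87 × 0.15 = 13.05
  Oral exam 56 × 0.05 = 2.8
  Weekly reports 100 × 0.19 = 19
  Fieldwork 42 × 0.07 = 2.94
Sum = 86.055
86.055 is ≥ 78 and < 88 → B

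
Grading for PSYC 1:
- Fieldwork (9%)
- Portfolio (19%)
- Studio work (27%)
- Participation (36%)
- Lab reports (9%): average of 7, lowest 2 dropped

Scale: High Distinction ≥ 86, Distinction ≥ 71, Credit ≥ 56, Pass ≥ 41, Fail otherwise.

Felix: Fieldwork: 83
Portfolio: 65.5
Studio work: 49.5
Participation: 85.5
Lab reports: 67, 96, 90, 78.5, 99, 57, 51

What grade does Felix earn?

Lab reports: drop 51, 57 → average of remaining 5 = 430.5/5 = 86.1
Weighted total:
  Fieldwork 83 × 0.09 = 7.47
  Portfolio 65.5 × 0.19 = 12.445
  Studio work 49.5 × 0.27 = 13.365
  Participation 85.5 × 0.36 = 30.78
  Lab reports 86.1 × 0.09 = 7.749
Sum = 71.809
71.809 is ≥ 71 and < 86 → Distinction

Distinction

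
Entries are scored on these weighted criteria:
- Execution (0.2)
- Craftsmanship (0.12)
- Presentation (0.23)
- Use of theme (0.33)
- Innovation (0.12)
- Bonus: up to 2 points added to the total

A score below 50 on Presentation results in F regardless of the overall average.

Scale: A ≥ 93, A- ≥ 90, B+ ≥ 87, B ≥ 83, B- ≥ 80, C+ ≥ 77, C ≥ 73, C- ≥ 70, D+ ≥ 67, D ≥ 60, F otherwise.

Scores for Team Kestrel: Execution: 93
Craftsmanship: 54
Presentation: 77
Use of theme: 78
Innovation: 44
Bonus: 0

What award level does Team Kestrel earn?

C

Presentation score 77 ≥ 50: minimum met.
Weighted total:
  Execution 93 × 0.2 = 18.6
  Craftsmanship 54 × 0.12 = 6.48
  Presentation 77 × 0.23 = 17.71
  Use of theme 78 × 0.33 = 25.74
  Innovation 44 × 0.12 = 5.28
Sum = 73.81
Bonus: 73.81 + 0 = 73.81
73.81 is ≥ 73 and < 77 → C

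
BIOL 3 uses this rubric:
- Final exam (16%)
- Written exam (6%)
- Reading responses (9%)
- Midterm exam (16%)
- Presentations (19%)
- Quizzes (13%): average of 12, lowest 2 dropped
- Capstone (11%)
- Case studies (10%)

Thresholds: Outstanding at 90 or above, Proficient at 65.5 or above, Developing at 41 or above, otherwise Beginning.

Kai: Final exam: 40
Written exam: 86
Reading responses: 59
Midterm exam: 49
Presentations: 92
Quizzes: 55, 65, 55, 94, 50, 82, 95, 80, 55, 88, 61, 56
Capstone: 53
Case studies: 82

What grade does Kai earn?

Quizzes: drop 50, 55 → average of remaining 10 = 731/10 = 73.1
Weighted total:
  Final exam 40 × 0.16 = 6.4
  Written exam 86 × 0.06 = 5.16
  Reading responses 59 × 0.09 = 5.31
  Midterm exam 49 × 0.16 = 7.84
  Presentations 92 × 0.19 = 17.48
  Quizzes 73.1 × 0.13 = 9.503
  Capstone 53 × 0.11 = 5.83
  Case studies 82 × 0.1 = 8.2
Sum = 65.723
65.723 is ≥ 65.5 and < 90 → Proficient

Proficient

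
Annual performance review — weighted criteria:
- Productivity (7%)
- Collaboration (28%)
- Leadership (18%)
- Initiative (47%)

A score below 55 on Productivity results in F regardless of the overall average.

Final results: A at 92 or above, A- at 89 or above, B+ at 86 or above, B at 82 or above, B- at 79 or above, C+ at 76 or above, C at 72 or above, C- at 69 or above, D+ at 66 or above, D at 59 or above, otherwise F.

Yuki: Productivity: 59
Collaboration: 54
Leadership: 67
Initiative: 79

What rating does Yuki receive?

Productivity score 59 ≥ 55: minimum met.
Weighted total:
  Productivity 59 × 0.07 = 4.13
  Collaboration 54 × 0.28 = 15.12
  Leadership 67 × 0.18 = 12.06
  Initiative 79 × 0.47 = 37.13
Sum = 68.44
68.44 is ≥ 66 and < 69 → D+

D+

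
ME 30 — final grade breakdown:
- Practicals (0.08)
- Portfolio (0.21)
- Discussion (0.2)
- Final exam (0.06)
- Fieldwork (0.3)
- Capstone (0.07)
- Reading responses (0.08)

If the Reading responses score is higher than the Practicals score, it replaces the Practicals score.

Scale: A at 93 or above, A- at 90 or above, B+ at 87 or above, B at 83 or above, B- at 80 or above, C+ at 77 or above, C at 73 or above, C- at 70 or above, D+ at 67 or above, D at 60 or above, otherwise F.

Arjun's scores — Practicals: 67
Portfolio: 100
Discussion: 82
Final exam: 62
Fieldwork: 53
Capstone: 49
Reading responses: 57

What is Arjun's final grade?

Reading responses (57) ≤ Practicals (67), so Practicals stays at 67.
Weighted total:
  Practicals 67 × 0.08 = 5.36
  Portfolio 100 × 0.21 = 21
  Discussion 82 × 0.2 = 16.4
  Final exam 62 × 0.06 = 3.72
  Fieldwork 53 × 0.3 = 15.9
  Capstone 49 × 0.07 = 3.43
  Reading responses 57 × 0.08 = 4.56
Sum = 70.37
70.37 is ≥ 70 and < 73 → C-

C-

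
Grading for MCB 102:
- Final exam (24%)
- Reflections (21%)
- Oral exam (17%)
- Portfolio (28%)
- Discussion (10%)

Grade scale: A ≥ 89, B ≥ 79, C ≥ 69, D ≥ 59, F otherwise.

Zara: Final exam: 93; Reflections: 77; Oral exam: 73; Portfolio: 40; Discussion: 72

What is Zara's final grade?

Weighted total:
  Final exam 93 × 0.24 = 22.32
  Reflections 77 × 0.21 = 16.17
  Oral exam 73 × 0.17 = 12.41
  Portfolio 40 × 0.28 = 11.2
  Discussion 72 × 0.1 = 7.2
Sum = 69.3
69.3 is ≥ 69 and < 79 → C

C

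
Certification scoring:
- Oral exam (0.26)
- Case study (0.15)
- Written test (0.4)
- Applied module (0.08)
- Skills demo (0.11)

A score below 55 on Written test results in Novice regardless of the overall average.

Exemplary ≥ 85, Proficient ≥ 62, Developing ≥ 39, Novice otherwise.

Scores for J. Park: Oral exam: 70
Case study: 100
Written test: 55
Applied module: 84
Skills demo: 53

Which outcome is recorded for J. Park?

Proficient

Written test score 55 ≥ 55: minimum met.
Weighted total:
  Oral exam 70 × 0.26 = 18.2
  Case study 100 × 0.15 = 15
  Written test 55 × 0.4 = 22
  Applied module 84 × 0.08 = 6.72
  Skills demo 53 × 0.11 = 5.83
Sum = 67.75
67.75 is ≥ 62 and < 85 → Proficient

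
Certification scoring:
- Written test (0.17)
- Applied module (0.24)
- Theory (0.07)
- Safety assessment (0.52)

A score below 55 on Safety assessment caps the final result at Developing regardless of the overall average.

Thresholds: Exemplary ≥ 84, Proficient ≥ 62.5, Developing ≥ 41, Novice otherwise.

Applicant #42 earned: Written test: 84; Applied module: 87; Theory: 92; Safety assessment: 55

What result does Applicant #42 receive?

Proficient

Safety assessment score 55 ≥ 55: minimum met.
Weighted total:
  Written test 84 × 0.17 = 14.28
  Applied module 87 × 0.24 = 20.88
  Theory 92 × 0.07 = 6.44
  Safety assessment 55 × 0.52 = 28.6
Sum = 70.2
70.2 is ≥ 62.5 and < 84 → Proficient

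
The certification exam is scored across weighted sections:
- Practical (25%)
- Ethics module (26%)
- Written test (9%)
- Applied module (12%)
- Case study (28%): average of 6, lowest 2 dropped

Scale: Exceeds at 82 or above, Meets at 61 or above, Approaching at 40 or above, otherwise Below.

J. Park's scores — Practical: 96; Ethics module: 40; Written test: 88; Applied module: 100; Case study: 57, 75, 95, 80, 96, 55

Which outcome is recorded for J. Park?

Meets

Case study: drop 55, 57 → average of remaining 4 = 346/4 = 86.5
Weighted total:
  Practical 96 × 0.25 = 24
  Ethics module 40 × 0.26 = 10.4
  Written test 88 × 0.09 = 7.92
  Applied module 100 × 0.12 = 12
  Case study 86.5 × 0.28 = 24.22
Sum = 78.54
78.54 is ≥ 61 and < 82 → Meets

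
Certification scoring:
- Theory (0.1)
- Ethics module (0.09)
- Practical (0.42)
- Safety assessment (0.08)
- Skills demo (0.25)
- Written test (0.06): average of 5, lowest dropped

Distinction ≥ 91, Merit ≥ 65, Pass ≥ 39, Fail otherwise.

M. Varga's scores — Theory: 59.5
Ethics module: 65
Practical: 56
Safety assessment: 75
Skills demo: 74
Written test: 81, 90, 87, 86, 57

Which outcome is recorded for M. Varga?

Written test: drop 57 → average of remaining 4 = 344/4 = 86
Weighted total:
  Theory 59.5 × 0.1 = 5.95
  Ethics module 65 × 0.09 = 5.85
  Practical 56 × 0.42 = 23.52
  Safety assessment 75 × 0.08 = 6
  Skills demo 74 × 0.25 = 18.5
  Written test 86 × 0.06 = 5.16
Sum = 64.98
64.98 is ≥ 39 and < 65 → Pass

Pass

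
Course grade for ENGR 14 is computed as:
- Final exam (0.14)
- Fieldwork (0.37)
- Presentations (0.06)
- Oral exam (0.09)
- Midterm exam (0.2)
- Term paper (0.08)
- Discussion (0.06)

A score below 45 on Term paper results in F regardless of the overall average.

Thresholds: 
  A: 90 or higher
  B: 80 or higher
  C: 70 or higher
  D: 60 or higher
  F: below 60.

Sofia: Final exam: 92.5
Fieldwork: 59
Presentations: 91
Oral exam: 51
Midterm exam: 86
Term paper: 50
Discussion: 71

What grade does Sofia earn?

Term paper score 50 ≥ 45: minimum met.
Weighted total:
  Final exam 92.5 × 0.14 = 12.95
  Fieldwork 59 × 0.37 = 21.83
  Presentations 91 × 0.06 = 5.46
  Oral exam 51 × 0.09 = 4.59
  Midterm exam 86 × 0.2 = 17.2
  Term paper 50 × 0.08 = 4
  Discussion 71 × 0.06 = 4.26
Sum = 70.29
70.29 is ≥ 70 and < 80 → C

C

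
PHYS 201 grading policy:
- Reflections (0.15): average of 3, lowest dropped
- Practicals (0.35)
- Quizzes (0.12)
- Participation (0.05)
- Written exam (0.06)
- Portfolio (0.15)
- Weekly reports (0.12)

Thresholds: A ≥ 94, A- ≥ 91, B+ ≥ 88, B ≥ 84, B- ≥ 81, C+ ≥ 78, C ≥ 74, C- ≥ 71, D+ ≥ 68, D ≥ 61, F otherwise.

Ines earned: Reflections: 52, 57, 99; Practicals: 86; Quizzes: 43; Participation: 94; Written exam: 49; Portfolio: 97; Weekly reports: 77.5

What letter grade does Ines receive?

Reflections: drop 52 → average of remaining 2 = 156/2 = 78
Weighted total:
  Reflections 78 × 0.15 = 11.7
  Practicals 86 × 0.35 = 30.1
  Quizzes 43 × 0.12 = 5.16
  Participation 94 × 0.05 = 4.7
  Written exam 49 × 0.06 = 2.94
  Portfolio 97 × 0.15 = 14.55
  Weekly reports 77.5 × 0.12 = 9.3
Sum = 78.45
78.45 is ≥ 78 and < 81 → C+

C+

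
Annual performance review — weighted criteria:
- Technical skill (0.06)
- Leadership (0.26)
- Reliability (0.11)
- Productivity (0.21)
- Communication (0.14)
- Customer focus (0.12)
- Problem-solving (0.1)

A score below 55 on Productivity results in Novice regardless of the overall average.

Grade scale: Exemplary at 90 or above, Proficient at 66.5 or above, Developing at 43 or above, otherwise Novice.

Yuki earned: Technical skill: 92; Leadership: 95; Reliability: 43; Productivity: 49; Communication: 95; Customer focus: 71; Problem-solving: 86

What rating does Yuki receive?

Novice

Productivity score 49 < 55: minimum not met.
Weighted total:
  Technical skill 92 × 0.06 = 5.52
  Leadership 95 × 0.26 = 24.7
  Reliability 43 × 0.11 = 4.73
  Productivity 49 × 0.21 = 10.29
  Communication 95 × 0.14 = 13.3
  Customer focus 71 × 0.12 = 8.52
  Problem-solving 86 × 0.1 = 8.6
Sum = 75.66
Because the Productivity minimum was not met, the result is Novice.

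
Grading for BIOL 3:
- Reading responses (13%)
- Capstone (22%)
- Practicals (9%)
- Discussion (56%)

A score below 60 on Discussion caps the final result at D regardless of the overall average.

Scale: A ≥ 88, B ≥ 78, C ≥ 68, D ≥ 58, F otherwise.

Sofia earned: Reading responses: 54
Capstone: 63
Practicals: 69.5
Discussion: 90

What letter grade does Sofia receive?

Discussion score 90 ≥ 60: minimum met.
Weighted total:
  Reading responses 54 × 0.13 = 7.02
  Capstone 63 × 0.22 = 13.86
  Practicals 69.5 × 0.09 = 6.255
  Discussion 90 × 0.56 = 50.4
Sum = 77.535
77.535 is ≥ 68 and < 78 → C

C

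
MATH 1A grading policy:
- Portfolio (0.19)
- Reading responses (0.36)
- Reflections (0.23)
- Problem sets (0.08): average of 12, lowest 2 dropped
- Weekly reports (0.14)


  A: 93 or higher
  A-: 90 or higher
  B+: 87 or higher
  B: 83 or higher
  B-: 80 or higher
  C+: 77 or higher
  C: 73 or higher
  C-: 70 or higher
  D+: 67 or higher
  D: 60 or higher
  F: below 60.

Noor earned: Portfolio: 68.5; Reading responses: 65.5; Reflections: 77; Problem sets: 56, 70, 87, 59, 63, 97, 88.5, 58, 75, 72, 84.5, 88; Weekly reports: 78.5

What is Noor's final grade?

Problem sets: drop 56, 58 → average of remaining 10 = 784/10 = 78.4
Weighted total:
  Portfolio 68.5 × 0.19 = 13.015
  Reading responses 65.5 × 0.36 = 23.58
  Reflections 77 × 0.23 = 17.71
  Problem sets 78.4 × 0.08 = 6.272
  Weekly reports 78.5 × 0.14 = 10.99
Sum = 71.567
71.567 is ≥ 70 and < 73 → C-

C-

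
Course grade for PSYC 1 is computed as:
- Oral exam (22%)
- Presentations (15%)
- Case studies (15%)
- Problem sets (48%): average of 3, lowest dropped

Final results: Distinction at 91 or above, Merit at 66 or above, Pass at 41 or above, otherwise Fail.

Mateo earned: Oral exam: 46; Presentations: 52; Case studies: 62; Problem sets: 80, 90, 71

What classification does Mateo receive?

Problem sets: drop 71 → average of remaining 2 = 170/2 = 85
Weighted total:
  Oral exam 46 × 0.22 = 10.12
  Presentations 52 × 0.15 = 7.8
  Case studies 62 × 0.15 = 9.3
  Problem sets 85 × 0.48 = 40.8
Sum = 68.02
68.02 is ≥ 66 and < 91 → Merit

Merit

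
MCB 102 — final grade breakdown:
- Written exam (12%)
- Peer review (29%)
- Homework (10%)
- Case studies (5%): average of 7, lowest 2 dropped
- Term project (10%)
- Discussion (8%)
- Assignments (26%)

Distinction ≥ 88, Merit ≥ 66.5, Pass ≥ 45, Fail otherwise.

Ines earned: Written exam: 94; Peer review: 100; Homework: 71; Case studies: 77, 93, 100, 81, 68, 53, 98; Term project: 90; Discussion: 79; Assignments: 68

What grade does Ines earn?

Merit

Case studies: drop 53, 68 → average of remaining 5 = 449/5 = 89.8
Weighted total:
  Written exam 94 × 0.12 = 11.28
  Peer review 100 × 0.29 = 29
  Homework 71 × 0.1 = 7.1
  Case studies 89.8 × 0.05 = 4.49
  Term project 90 × 0.1 = 9
  Discussion 79 × 0.08 = 6.32
  Assignments 68 × 0.26 = 17.68
Sum = 84.87
84.87 is ≥ 66.5 and < 88 → Merit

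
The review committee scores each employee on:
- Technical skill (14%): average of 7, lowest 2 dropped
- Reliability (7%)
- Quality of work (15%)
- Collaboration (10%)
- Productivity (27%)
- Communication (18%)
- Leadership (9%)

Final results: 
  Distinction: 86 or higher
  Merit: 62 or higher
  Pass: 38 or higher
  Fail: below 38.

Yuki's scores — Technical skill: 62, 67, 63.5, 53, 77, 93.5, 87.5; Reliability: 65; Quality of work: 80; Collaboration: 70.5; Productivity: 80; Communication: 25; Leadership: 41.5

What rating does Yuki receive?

Technical skill: drop 53, 62 → average of remaining 5 = 388.5/5 = 77.7
Weighted total:
  Technical skill 77.7 × 0.14 = 10.878
  Reliability 65 × 0.07 = 4.55
  Quality of work 80 × 0.15 = 12
  Collaboration 70.5 × 0.1 = 7.05
  Productivity 80 × 0.27 = 21.6
  Communication 25 × 0.18 = 4.5
  Leadership 41.5 × 0.09 = 3.735
Sum = 64.313
64.313 is ≥ 62 and < 86 → Merit

Merit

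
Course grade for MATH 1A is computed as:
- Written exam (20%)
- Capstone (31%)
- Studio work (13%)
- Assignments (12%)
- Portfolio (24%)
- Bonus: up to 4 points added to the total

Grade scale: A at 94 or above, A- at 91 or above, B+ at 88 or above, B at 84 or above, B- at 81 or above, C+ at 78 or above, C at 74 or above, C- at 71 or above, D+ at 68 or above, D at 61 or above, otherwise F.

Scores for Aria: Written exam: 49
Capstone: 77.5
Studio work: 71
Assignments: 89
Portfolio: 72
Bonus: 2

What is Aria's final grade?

C-

Weighted total:
  Written exam 49 × 0.2 = 9.8
  Capstone 77.5 × 0.31 = 24.025
  Studio work 71 × 0.13 = 9.23
  Assignments 89 × 0.12 = 10.68
  Portfolio 72 × 0.24 = 17.28
Sum = 71.015
Bonus: 71.015 + 2 = 73.015
73.015 is ≥ 71 and < 74 → C-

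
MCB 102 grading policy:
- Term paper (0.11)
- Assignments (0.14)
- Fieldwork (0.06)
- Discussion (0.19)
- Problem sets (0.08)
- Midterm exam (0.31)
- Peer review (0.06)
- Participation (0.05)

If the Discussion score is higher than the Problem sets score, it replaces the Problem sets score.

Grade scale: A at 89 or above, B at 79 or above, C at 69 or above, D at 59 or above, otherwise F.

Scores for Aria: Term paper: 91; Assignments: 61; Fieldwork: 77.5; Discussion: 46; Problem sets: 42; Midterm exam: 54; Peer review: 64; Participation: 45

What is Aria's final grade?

F

Discussion (46) > Problem sets (42), so Problem sets counts as 46.
Weighted total:
  Term paper 91 × 0.11 = 10.01
  Assignments 61 × 0.14 = 8.54
  Fieldwork 77.5 × 0.06 = 4.65
  Discussion 46 × 0.19 = 8.74
  Problem sets 46 × 0.08 = 3.68
  Midterm exam 54 × 0.31 = 16.74
  Peer review 64 × 0.06 = 3.84
  Participation 45 × 0.05 = 2.25
Sum = 58.45
58.45 < 59 → F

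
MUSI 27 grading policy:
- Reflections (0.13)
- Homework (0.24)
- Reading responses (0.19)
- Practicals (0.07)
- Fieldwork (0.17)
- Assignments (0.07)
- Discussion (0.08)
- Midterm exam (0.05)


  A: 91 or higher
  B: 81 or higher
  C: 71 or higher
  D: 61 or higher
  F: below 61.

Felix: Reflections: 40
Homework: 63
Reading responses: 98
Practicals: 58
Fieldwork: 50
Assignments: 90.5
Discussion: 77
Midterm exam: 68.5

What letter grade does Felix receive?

D

Weighted total:
  Reflections 40 × 0.13 = 5.2
  Homework 63 × 0.24 = 15.12
  Reading responses 98 × 0.19 = 18.62
  Practicals 58 × 0.07 = 4.06
  Fieldwork 50 × 0.17 = 8.5
  Assignments 90.5 × 0.07 = 6.335
  Discussion 77 × 0.08 = 6.16
  Midterm exam 68.5 × 0.05 = 3.425
Sum = 67.42
67.42 is ≥ 61 and < 71 → D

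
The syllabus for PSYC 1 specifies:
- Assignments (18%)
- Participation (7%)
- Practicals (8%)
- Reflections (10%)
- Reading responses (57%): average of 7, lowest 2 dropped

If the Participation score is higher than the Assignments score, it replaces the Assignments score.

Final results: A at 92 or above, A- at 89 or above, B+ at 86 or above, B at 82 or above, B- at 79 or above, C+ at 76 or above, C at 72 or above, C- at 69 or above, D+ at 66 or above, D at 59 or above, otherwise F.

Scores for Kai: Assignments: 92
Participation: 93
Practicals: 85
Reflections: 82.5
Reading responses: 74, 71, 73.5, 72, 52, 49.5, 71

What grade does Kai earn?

Reading responses: drop 49.5, 52 → average of remaining 5 = 361.5/5 = 72.3
Participation (93) > Assignments (92), so Assignments counts as 93.
Weighted total:
  Assignments 93 × 0.18 = 16.74
  Participation 93 × 0.07 = 6.51
  Practicals 85 × 0.08 = 6.8
  Reflections 82.5 × 0.1 = 8.25
  Reading responses 72.3 × 0.57 = 41.211
Sum = 79.511
79.511 is ≥ 79 and < 82 → B-

B-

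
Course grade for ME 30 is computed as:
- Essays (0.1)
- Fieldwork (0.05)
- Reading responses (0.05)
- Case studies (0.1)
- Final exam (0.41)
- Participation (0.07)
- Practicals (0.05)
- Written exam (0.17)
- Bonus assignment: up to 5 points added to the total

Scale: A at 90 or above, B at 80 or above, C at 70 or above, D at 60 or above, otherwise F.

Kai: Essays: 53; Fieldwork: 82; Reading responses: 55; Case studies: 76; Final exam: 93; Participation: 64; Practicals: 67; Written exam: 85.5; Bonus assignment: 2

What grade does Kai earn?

Weighted total:
  Essays 53 × 0.1 = 5.3
  Fieldwork 82 × 0.05 = 4.1
  Reading responses 55 × 0.05 = 2.75
  Case studies 76 × 0.1 = 7.6
  Final exam 93 × 0.41 = 38.13
  Participation 64 × 0.07 = 4.48
  Practicals 67 × 0.05 = 3.35
  Written exam 85.5 × 0.17 = 14.535
Sum = 80.245
Bonus assignment: 80.245 + 2 = 82.245
82.245 is ≥ 80 and < 90 → B

B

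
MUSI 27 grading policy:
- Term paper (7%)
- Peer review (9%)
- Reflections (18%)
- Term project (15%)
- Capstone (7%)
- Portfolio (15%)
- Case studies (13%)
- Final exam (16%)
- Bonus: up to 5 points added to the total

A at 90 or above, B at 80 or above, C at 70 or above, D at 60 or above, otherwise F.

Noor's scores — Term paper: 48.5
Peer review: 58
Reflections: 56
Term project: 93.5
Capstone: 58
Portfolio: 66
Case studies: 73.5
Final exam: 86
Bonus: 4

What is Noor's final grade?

C

Weighted total:
  Term paper 48.5 × 0.07 = 3.395
  Peer review 58 × 0.09 = 5.22
  Reflections 56 × 0.18 = 10.08
  Term project 93.5 × 0.15 = 14.025
  Capstone 58 × 0.07 = 4.06
  Portfolio 66 × 0.15 = 9.9
  Case studies 73.5 × 0.13 = 9.555
  Final exam 86 × 0.16 = 13.76
Sum = 69.995
Bonus: 69.995 + 4 = 73.995
73.995 is ≥ 70 and < 80 → C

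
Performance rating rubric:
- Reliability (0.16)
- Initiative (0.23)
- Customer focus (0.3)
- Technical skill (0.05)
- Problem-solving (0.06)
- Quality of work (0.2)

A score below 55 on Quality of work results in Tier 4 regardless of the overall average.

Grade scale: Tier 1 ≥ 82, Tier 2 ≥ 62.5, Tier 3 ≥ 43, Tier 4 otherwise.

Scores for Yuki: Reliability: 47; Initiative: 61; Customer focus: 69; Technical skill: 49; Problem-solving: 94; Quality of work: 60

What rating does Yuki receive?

Quality of work score 60 ≥ 55: minimum met.
Weighted total:
  Reliability 47 × 0.16 = 7.52
  Initiative 61 × 0.23 = 14.03
  Customer focus 69 × 0.3 = 20.7
  Technical skill 49 × 0.05 = 2.45
  Problem-solving 94 × 0.06 = 5.64
  Quality of work 60 × 0.2 = 12
Sum = 62.34
62.34 is ≥ 43 and < 62.5 → Tier 3

Tier 3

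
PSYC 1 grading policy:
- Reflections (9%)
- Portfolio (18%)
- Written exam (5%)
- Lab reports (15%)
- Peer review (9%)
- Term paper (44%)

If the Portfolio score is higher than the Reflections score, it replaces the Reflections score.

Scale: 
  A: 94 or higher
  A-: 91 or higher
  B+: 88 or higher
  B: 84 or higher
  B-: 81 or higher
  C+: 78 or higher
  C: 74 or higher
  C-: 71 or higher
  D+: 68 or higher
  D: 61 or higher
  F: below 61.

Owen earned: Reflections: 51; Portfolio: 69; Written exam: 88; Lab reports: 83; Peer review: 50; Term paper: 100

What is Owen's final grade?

Portfolio (69) > Reflections (51), so Reflections counts as 69.
Weighted total:
  Reflections 69 × 0.09 = 6.21
  Portfolio 69 × 0.18 = 12.42
  Written exam 88 × 0.05 = 4.4
  Lab reports 83 × 0.15 = 12.45
  Peer review 50 × 0.09 = 4.5
  Term paper 100 × 0.44 = 44
Sum = 83.98
83.98 is ≥ 81 and < 84 → B-

B-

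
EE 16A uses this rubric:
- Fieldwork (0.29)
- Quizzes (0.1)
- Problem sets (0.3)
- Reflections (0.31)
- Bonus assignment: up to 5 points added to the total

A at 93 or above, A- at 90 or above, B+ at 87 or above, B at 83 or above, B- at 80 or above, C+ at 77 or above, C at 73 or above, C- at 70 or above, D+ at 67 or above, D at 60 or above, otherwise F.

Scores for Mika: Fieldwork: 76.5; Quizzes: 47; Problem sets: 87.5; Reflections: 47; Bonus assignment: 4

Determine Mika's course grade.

C-

Weighted total:
  Fieldwork 76.5 × 0.29 = 22.185
  Quizzes 47 × 0.1 = 4.7
  Problem sets 87.5 × 0.3 = 26.25
  Reflections 47 × 0.31 = 14.57
Sum = 67.705
Bonus assignment: 67.705 + 4 = 71.705
71.705 is ≥ 70 and < 73 → C-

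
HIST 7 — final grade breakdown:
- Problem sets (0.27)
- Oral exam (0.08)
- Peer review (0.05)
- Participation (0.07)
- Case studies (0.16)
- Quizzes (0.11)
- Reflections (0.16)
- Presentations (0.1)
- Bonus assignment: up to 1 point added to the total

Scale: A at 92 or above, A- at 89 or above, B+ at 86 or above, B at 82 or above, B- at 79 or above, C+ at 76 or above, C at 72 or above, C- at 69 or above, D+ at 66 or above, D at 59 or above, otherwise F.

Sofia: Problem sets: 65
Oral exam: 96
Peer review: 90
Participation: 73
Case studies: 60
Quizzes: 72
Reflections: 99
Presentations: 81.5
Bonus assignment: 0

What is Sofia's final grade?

Weighted total:
  Problem sets 65 × 0.27 = 17.55
  Oral exam 96 × 0.08 = 7.68
  Peer review 90 × 0.05 = 4.5
  Participation 73 × 0.07 = 5.11
  Case studies 60 × 0.16 = 9.6
  Quizzes 72 × 0.11 = 7.92
  Reflections 99 × 0.16 = 15.84
  Presentations 81.5 × 0.1 = 8.15
Sum = 76.35
Bonus assignment: 76.35 + 0 = 76.35
76.35 is ≥ 76 and < 79 → C+

C+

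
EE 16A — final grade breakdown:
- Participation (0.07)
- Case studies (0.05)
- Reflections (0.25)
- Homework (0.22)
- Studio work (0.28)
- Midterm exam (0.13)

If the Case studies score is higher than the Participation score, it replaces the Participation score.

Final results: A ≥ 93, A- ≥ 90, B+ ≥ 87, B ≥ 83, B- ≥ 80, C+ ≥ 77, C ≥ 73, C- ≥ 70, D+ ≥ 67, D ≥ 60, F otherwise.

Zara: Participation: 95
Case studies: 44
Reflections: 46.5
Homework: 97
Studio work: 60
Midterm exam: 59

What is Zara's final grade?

D

Case studies (44) ≤ Participation (95), so Participation stays at 95.
Weighted total:
  Participation 95 × 0.07 = 6.65
  Case studies 44 × 0.05 = 2.2
  Reflections 46.5 × 0.25 = 11.625
  Homework 97 × 0.22 = 21.34
  Studio work 60 × 0.28 = 16.8
  Midterm exam 59 × 0.13 = 7.67
Sum = 66.285
66.285 is ≥ 60 and < 67 → D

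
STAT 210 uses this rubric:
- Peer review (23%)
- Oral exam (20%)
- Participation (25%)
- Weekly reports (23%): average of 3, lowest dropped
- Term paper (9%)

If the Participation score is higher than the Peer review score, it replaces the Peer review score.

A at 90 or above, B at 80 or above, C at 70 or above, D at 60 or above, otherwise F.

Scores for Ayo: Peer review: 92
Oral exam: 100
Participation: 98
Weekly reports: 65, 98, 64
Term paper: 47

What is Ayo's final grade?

A

Weekly reports: drop 64 → average of remaining 2 = 163/2 = 81.5
Participation (98) > Peer review (92), so Peer review counts as 98.
Weighted total:
  Peer review 98 × 0.23 = 22.54
  Oral exam 100 × 0.2 = 20
  Participation 98 × 0.25 = 24.5
  Weekly reports 81.5 × 0.23 = 18.745
  Term paper 47 × 0.09 = 4.23
Sum = 90.015
90.015 ≥ 90 → A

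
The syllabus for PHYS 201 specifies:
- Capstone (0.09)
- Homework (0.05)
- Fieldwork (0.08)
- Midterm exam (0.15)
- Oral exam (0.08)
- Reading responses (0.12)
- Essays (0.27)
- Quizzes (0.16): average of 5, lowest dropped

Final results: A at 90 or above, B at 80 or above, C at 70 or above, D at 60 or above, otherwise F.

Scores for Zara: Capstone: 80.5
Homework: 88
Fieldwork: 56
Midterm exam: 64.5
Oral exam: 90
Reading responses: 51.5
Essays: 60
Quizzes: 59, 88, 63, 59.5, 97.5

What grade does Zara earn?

D

Quizzes: drop 59 → average of remaining 4 = 308/4 = 77
Weighted total:
  Capstone 80.5 × 0.09 = 7.245
  Homework 88 × 0.05 = 4.4
  Fieldwork 56 × 0.08 = 4.48
  Midterm exam 64.5 × 0.15 = 9.675
  Oral exam 90 × 0.08 = 7.2
  Reading responses 51.5 × 0.12 = 6.18
  Essays 60 × 0.27 = 16.2
  Quizzes 77 × 0.16 = 12.32
Sum = 67.7
67.7 is ≥ 60 and < 70 → D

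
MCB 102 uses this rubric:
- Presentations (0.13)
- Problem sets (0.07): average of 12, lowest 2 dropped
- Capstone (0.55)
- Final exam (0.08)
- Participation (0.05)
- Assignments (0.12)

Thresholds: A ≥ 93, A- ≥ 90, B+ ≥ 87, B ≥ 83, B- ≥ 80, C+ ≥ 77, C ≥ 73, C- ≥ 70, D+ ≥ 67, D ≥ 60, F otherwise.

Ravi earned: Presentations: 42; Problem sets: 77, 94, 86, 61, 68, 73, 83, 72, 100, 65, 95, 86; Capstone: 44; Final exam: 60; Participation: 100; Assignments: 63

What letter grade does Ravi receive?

Problem sets: drop 61, 65 → average of remaining 10 = 834/10 = 83.4
Weighted total:
  Presentations 42 × 0.13 = 5.46
  Problem sets 83.4 × 0.07 = 5.838
  Capstone 44 × 0.55 = 24.2
  Final exam 60 × 0.08 = 4.8
  Participation 100 × 0.05 = 5
  Assignments 63 × 0.12 = 7.56
Sum = 52.858
52.858 < 60 → F

F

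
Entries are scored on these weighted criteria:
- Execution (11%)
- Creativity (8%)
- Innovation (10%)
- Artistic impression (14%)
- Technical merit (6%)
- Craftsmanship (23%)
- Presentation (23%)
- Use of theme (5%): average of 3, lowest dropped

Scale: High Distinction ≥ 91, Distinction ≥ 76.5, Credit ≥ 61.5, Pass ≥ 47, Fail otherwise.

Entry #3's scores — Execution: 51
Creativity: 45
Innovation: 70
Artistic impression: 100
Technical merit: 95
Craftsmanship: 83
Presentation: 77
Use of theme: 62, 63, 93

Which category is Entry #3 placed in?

Use of theme: drop 62 → average of remaining 2 = 156/2 = 78
Weighted total:
  Execution 51 × 0.11 = 5.61
  Creativity 45 × 0.08 = 3.6
  Innovation 70 × 0.1 = 7
  Artistic impression 100 × 0.14 = 14
  Technical merit 95 × 0.06 = 5.7
  Craftsmanship 83 × 0.23 = 19.09
  Presentation 77 × 0.23 = 17.71
  Use of theme 78 × 0.05 = 3.9
Sum = 76.61
76.61 is ≥ 76.5 and < 91 → Distinction

Distinction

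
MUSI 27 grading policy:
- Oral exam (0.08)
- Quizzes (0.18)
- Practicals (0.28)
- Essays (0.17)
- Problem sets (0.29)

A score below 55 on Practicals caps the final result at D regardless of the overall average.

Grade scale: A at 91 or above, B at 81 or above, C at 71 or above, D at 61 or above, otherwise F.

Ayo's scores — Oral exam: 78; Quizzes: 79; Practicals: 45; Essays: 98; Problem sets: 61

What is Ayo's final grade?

D

Practicals score 45 < 55: minimum not met.
Weighted total:
  Oral exam 78 × 0.08 = 6.24
  Quizzes 79 × 0.18 = 14.22
  Practicals 45 × 0.28 = 12.6
  Essays 98 × 0.17 = 16.66
  Problem sets 61 × 0.29 = 17.69
Sum = 67.41
67.41 would be D; cap at D applies → D.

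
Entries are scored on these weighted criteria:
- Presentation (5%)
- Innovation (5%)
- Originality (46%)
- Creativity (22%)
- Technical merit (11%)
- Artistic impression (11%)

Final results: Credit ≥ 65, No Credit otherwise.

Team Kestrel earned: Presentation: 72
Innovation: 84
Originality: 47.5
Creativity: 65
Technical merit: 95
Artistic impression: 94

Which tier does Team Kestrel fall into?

No Credit

Weighted total:
  Presentation 72 × 0.05 = 3.6
  Innovation 84 × 0.05 = 4.2
  Originality 47.5 × 0.46 = 21.85
  Creativity 65 × 0.22 = 14.3
  Technical merit 95 × 0.11 = 10.45
  Artistic impression 94 × 0.11 = 10.34
Sum = 64.74
64.74 < 65 → No Credit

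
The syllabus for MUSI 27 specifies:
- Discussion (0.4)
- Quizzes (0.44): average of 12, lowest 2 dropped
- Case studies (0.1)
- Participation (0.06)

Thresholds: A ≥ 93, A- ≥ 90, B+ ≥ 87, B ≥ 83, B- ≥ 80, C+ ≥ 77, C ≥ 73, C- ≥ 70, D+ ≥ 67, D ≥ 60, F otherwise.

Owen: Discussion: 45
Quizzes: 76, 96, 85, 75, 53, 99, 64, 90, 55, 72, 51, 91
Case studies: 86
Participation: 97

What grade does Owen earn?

D+

Quizzes: drop 51, 53 → average of remaining 10 = 803/10 = 80.3
Weighted total:
  Discussion 45 × 0.4 = 18
  Quizzes 80.3 × 0.44 = 35.332
  Case studies 86 × 0.1 = 8.6
  Participation 97 × 0.06 = 5.82
Sum = 67.752
67.752 is ≥ 67 and < 70 → D+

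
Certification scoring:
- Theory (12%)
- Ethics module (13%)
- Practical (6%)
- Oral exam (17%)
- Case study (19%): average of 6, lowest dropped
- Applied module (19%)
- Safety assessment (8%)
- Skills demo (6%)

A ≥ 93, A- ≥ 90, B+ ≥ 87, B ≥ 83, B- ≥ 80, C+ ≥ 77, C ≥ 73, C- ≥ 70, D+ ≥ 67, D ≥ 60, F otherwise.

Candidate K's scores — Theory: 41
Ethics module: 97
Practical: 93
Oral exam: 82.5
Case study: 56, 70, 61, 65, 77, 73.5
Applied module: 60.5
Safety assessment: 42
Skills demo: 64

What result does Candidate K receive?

Case study: drop 56 → average of remaining 5 = 346.5/5 = 69.3
Weighted total:
  Theory 41 × 0.12 = 4.92
  Ethics module 97 × 0.13 = 12.61
  Practical 93 × 0.06 = 5.58
  Oral exam 82.5 × 0.17 = 14.025
  Case study 69.3 × 0.19 = 13.167
  Applied module 60.5 × 0.19 = 11.495
  Safety assessment 42 × 0.08 = 3.36
  Skills demo 64 × 0.06 = 3.84
Sum = 68.997
68.997 is ≥ 67 and < 70 → D+

D+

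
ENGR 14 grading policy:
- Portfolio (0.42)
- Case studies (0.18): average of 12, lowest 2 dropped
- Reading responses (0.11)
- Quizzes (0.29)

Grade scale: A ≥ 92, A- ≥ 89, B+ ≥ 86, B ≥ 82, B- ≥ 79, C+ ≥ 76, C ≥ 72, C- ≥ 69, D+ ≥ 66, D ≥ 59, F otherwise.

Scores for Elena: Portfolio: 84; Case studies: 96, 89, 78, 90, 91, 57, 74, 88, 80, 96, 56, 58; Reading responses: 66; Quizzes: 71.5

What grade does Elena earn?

C+

Case studies: drop 56, 57 → average of remaining 10 = 840/10 = 84
Weighted total:
  Portfolio 84 × 0.42 = 35.28
  Case studies 84 × 0.18 = 15.12
  Reading responses 66 × 0.11 = 7.26
  Quizzes 71.5 × 0.29 = 20.735
Sum = 78.395
78.395 is ≥ 76 and < 79 → C+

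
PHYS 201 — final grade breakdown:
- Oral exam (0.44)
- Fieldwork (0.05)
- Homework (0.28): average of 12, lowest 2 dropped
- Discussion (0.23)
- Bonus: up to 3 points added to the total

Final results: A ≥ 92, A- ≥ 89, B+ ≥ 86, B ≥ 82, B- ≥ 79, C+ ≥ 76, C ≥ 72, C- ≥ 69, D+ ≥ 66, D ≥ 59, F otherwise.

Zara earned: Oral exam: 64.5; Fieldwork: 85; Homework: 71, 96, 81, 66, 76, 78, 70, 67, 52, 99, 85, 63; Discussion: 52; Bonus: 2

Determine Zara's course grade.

Homework: drop 52, 63 → average of remaining 10 = 789/10 = 78.9
Weighted total:
  Oral exam 64.5 × 0.44 = 28.38
  Fieldwork 85 × 0.05 = 4.25
  Homework 78.9 × 0.28 = 22.092
  Discussion 52 × 0.23 = 11.96
Sum = 66.682
Bonus: 66.682 + 2 = 68.682
68.682 is ≥ 66 and < 69 → D+

D+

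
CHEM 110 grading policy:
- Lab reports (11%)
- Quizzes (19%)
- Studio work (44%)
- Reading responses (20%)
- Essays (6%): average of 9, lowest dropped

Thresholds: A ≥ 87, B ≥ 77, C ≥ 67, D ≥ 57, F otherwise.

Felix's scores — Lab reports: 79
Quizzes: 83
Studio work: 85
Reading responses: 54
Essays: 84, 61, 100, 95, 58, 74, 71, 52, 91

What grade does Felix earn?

B

Essays: drop 52 → average of remaining 8 = 634/8 = 79.25
Weighted total:
  Lab reports 79 × 0.11 = 8.69
  Quizzes 83 × 0.19 = 15.77
  Studio work 85 × 0.44 = 37.4
  Reading responses 54 × 0.2 = 10.8
  Essays 79.25 × 0.06 = 4.755
Sum = 77.415
77.415 is ≥ 77 and < 87 → B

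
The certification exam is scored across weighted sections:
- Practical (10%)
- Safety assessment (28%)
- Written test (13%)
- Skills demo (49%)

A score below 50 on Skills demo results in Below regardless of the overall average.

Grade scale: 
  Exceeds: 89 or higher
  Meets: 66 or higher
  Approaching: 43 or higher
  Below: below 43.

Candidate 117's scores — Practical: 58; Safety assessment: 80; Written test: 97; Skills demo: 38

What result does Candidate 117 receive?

Skills demo score 38 < 50: minimum not met.
Weighted total:
  Practical 58 × 0.1 = 5.8
  Safety assessment 80 × 0.28 = 22.4
  Written test 97 × 0.13 = 12.61
  Skills demo 38 × 0.49 = 18.62
Sum = 59.43
Because the Skills demo minimum was not met, the result is Below.

Below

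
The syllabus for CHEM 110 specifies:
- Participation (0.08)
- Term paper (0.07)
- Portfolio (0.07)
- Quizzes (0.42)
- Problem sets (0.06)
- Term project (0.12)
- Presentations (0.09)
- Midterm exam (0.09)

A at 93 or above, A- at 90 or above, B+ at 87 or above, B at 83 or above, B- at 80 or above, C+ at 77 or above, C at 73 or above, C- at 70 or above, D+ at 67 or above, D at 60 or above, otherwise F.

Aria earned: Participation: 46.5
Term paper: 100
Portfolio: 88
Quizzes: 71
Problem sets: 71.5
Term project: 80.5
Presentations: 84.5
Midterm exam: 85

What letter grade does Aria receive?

C

Weighted total:
  Participation 46.5 × 0.08 = 3.72
  Term paper 100 × 0.07 = 7
  Portfolio 88 × 0.07 = 6.16
  Quizzes 71 × 0.42 = 29.82
  Problem sets 71.5 × 0.06 = 4.29
  Term project 80.5 × 0.12 = 9.66
  Presentations 84.5 × 0.09 = 7.605
  Midterm exam 85 × 0.09 = 7.65
Sum = 75.905
75.905 is ≥ 73 and < 77 → C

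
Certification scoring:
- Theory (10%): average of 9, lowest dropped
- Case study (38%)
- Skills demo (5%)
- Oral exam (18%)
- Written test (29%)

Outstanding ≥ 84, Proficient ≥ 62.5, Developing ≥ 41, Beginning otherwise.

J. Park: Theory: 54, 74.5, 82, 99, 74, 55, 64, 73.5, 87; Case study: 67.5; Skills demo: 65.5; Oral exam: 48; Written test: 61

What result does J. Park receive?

Proficient

Theory: drop 54 → average of remaining 8 = 609/8 = 76.125
Weighted total:
  Theory 76.125 × 0.1 = 7.6125
  Case study 67.5 × 0.38 = 25.65
  Skills demo 65.5 × 0.05 = 3.275
  Oral exam 48 × 0.18 = 8.64
  Written test 61 × 0.29 = 17.69
Sum = 62.8675
62.8675 is ≥ 62.5 and < 84 → Proficient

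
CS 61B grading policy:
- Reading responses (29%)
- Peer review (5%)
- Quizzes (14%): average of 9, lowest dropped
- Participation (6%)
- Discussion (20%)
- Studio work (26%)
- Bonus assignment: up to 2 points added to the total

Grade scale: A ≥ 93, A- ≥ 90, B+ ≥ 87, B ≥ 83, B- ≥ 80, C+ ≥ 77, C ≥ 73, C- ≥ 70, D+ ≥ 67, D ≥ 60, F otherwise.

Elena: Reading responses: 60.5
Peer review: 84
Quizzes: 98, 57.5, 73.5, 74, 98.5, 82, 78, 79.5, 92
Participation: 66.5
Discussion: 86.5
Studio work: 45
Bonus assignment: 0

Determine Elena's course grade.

Quizzes: drop 57.5 → average of remaining 8 = 675.5/8 = 84.4375
Weighted total:
  Reading responses 60.5 × 0.29 = 17.545
  Peer review 84 × 0.05 = 4.2
  Quizzes 84.4375 × 0.14 = 11.82125
  Participation 66.5 × 0.06 = 3.99
  Discussion 86.5 × 0.2 = 17.3
  Studio work 45 × 0.26 = 11.7
Sum = 66.55625
Bonus assignment: 66.55625 + 0 = 66.55625
66.55625 is ≥ 60 and < 67 → D

D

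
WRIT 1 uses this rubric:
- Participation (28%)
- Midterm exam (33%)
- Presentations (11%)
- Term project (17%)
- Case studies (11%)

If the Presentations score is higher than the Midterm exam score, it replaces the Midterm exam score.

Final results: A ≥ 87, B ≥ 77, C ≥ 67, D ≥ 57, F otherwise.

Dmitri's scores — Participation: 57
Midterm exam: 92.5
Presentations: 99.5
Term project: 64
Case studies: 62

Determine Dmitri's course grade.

Presentations (99.5) > Midterm exam (92.5), so Midterm exam counts as 99.5.
Weighted total:
  Participation 57 × 0.28 = 15.96
  Midterm exam 99.5 × 0.33 = 32.835
  Presentations 99.5 × 0.11 = 10.945
  Term project 64 × 0.17 = 10.88
  Case studies 62 × 0.11 = 6.82
Sum = 77.44
77.44 is ≥ 77 and < 87 → B

B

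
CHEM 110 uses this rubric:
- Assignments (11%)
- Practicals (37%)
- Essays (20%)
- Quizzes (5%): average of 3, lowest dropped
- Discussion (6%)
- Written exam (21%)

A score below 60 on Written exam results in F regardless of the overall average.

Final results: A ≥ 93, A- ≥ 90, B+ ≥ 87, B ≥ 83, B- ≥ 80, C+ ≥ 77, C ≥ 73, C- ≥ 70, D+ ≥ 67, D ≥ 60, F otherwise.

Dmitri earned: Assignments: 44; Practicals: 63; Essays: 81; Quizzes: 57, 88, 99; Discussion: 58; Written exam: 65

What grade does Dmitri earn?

Quizzes: drop 57 → average of remaining 2 = 187/2 = 93.5
Written exam score 65 ≥ 60: minimum met.
Weighted total:
  Assignments 44 × 0.11 = 4.84
  Practicals 63 × 0.37 = 23.31
  Essays 81 × 0.2 = 16.2
  Quizzes 93.5 × 0.05 = 4.675
  Discussion 58 × 0.06 = 3.48
  Written exam 65 × 0.21 = 13.65
Sum = 66.155
66.155 is ≥ 60 and < 67 → D

D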